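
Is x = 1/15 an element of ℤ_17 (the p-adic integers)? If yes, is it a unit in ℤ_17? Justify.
x ∈ ℤ_17^× (unit); v_17(x) = 0

ℤ_17 = {x ∈ ℚ_17 : v_17(x) ≥ 0} and ℤ_17^× = {x ∈ ℤ_17 : v_17(x) = 0}. Here v_17(1/15) = v_17(num) − v_17(den) = 0; compare against these criteria.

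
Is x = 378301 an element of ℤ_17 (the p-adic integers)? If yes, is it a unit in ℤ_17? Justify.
x ∈ ℤ_17 but not a unit; v_17(x) = 3 > 0

ℤ_17 = {x ∈ ℚ_17 : v_17(x) ≥ 0} and ℤ_17^× = {x ∈ ℤ_17 : v_17(x) = 0}. Here v_17(378301) = v_17(num) − v_17(den) = 3; compare against these criteria.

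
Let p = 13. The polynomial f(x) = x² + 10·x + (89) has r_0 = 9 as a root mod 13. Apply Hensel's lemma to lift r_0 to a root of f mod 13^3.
r_2 = 1907 (mod 2197)

Hensel: r_{i+1} = r_i − f(r_i)·(f′(r_i))^{-1} mod 13^{i+2}, f′(x) = 2x + 10. Iterate:
  r_0 = 9 (mod 13)
  r_1 = 48 (mod 169)
  r_2 = 1907 (mod 2197)
Final: r = 1907 satisfies f(r) ≡ 0 mod 13^3.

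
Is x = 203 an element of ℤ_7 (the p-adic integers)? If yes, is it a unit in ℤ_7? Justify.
x ∈ ℤ_7 but not a unit; v_7(x) = 1 > 0

ℤ_7 = {x ∈ ℚ_7 : v_7(x) ≥ 0} and ℤ_7^× = {x ∈ ℤ_7 : v_7(x) = 0}. Here v_7(203) = v_7(num) − v_7(den) = 1; compare against these criteria.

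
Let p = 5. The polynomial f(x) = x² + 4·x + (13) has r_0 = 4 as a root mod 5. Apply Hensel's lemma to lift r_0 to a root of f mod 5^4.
r_3 = 544 (mod 625)

Hensel: r_{i+1} = r_i − f(r_i)·(f′(r_i))^{-1} mod 5^{i+2}, f′(x) = 2x + 4. Iterate:
  r_0 = 4 (mod 5)
  r_1 = 19 (mod 25)
  r_2 = 44 (mod 125)
  r_3 = 544 (mod 625)
Final: r = 544 satisfies f(r) ≡ 0 mod 5^4.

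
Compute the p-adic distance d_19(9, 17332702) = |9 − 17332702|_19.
d_19(9, 17332702) = 1/2476099

Step 1 — x − y = 9 − 17332702 = -17332693. Step 2 — v_19(-17332693) = 5 (factor: -17332693 = −(19^5 · 7); the sign does not affect v_p). Step 3 — |x − y|_19 = 19^{-5} = 1/2476099.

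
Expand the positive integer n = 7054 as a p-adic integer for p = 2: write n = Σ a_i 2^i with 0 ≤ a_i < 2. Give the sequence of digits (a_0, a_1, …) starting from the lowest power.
(a_0, a_1, …) = (0, 1, 1, 1, 0, 0, 0, 1, 1, 1, 0, 1, 1)

Repeated division by 2 gives the digits low-to-high: 7054 = 1·2^1 + 1·2^2 + 1·2^3 + 1·2^7 + 1·2^8 + 1·2^9 + 1·2^11 + 1·2^12. Digit sequence: (0, 1, 1, 1, 0, 0, 0, 1, 1, 1, 0, 1, 1).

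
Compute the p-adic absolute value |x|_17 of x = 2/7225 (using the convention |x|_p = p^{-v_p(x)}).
|2/7225|_17 = 289

Step 1 — compute v_17(x) by factoring powers of 17 out of the numerator and denominator: v_17(2/7225) = -2. Step 2 — apply |x|_p = p^{-v_p(x)} = 17^{2} = 289.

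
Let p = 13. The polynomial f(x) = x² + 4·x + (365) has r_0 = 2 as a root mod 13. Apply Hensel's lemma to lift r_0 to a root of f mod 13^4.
r_3 = 4539 (mod 28561)

Hensel: r_{i+1} = r_i − f(r_i)·(f′(r_i))^{-1} mod 13^{i+2}, f′(x) = 2x + 4. Iterate:
  r_0 = 2 (mod 13)
  r_1 = 145 (mod 169)
  r_2 = 145 (mod 2197)
  r_3 = 4539 (mod 28561)
Final: r = 4539 satisfies f(r) ≡ 0 mod 13^4.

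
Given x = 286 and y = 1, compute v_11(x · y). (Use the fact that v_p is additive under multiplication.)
v_11(286) = 1

v_p(x) = 1 (factor: 286 = 11^1 · 26); v_p(y) = 0 (factor: 1 = 11^0 · 1). Additivity: v_p(xy) = v_p(x) + v_p(y) = 1 + 0 = 1. (Direct check: xy = 286 = 11^1 · (26).)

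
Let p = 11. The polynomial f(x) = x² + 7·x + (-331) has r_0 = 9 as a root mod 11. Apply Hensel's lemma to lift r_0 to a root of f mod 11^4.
r_3 = 5960 (mod 14641)

Hensel: r_{i+1} = r_i − f(r_i)·(f′(r_i))^{-1} mod 11^{i+2}, f′(x) = 2x + 7. Iterate:
  r_0 = 9 (mod 11)
  r_1 = 31 (mod 121)
  r_2 = 636 (mod 1331)
  r_3 = 5960 (mod 14641)
Final: r = 5960 satisfies f(r) ≡ 0 mod 11^4.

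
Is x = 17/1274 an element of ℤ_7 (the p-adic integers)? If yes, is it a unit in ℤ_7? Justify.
x ∉ ℤ_7 (v_7(x) = -2 < 0)

ℤ_7 = {x ∈ ℚ_7 : v_7(x) ≥ 0} and ℤ_7^× = {x ∈ ℤ_7 : v_7(x) = 0}. Here v_7(17/1274) = v_7(num) − v_7(den) = -2; compare against these criteria.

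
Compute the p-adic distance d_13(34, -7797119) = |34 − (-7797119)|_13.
d_13(34, -7797119) = 1/371293

Step 1 — x − y = 34 − (-7797119) = 7797153. Step 2 — v_13(7797153) = 5 (factor: 7797153 = (13^5 · 21); the sign does not affect v_p). Step 3 — |x − y|_13 = 13^{-5} = 1/371293.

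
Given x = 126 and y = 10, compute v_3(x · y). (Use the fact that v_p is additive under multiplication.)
v_3(1260) = 2

v_p(x) = 2 (factor: 126 = 3^2 · 14); v_p(y) = 0 (factor: 10 = 3^0 · 10). Additivity: v_p(xy) = v_p(x) + v_p(y) = 2 + 0 = 2. (Direct check: xy = 1260 = 3^2 · (140).)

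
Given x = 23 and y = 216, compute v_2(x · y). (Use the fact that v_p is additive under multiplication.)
v_2(4968) = 3

v_p(x) = 0 (factor: 23 = 2^0 · 23); v_p(y) = 3 (factor: 216 = 2^3 · 27). Additivity: v_p(xy) = v_p(x) + v_p(y) = 0 + 3 = 3. (Direct check: xy = 4968 = 2^3 · (621).)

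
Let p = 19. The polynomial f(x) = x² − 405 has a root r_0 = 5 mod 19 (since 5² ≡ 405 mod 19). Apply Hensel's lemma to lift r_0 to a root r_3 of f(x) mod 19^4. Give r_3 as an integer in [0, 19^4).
r_3 = 100040 (mod 130321)

Hensel's recurrence: r_{i+1} = r_i − f(r_i)·(f′(r_i))^{-1} mod 19^{i+2}, with f′(x) = 2x. Iterate:
  r_0 = 5 (mod 19)
  r_1 = 43 (mod 361)
  r_2 = 4014 (mod 6859)
  r_3 = 100040 (mod 130321)
Final: r_3 = 100040, and one checks f(r_3) ≡ 0 mod 19^4.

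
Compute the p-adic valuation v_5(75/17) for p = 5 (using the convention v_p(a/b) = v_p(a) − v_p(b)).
v_5(75/17) = 2

Factor powers of 5 from the numerator and denominator of the reduced fraction: 75 = 5^2 · 3 and 17 = 5^0 · 17. Apply v_p(a/b) = v_p(a) − v_p(b): v_5(75/17) = 2 − 0 = 2.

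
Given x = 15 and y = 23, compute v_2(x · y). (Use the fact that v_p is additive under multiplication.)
v_2(345) = 0

v_p(x) = 0 (factor: 15 = 2^0 · 15); v_p(y) = 0 (factor: 23 = 2^0 · 23). Additivity: v_p(xy) = v_p(x) + v_p(y) = 0 + 0 = 0. (Direct check: xy = 345 = 2^0 · (345).)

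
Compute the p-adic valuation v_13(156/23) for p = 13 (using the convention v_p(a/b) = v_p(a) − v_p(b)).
v_13(156/23) = 1

Factor powers of 13 from the numerator and denominator of the reduced fraction: 156 = 13^1 · 12 and 23 = 13^0 · 23. Apply v_p(a/b) = v_p(a) − v_p(b): v_13(156/23) = 1 − 0 = 1.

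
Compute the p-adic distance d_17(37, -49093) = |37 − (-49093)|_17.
d_17(37, -49093) = 1/4913

Step 1 — x − y = 37 − (-49093) = 49130. Step 2 — v_17(49130) = 3 (factor: 49130 = (17^3 · 10); the sign does not affect v_p). Step 3 — |x − y|_17 = 17^{-3} = 1/4913.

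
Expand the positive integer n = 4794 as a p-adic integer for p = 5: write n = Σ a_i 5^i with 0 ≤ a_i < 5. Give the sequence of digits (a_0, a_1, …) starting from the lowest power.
(a_0, a_1, …) = (4, 3, 1, 3, 2, 1)

Repeated division by 5 gives the digits low-to-high: 4794 = 4 + 3·5^1 + 1·5^2 + 3·5^3 + 2·5^4 + 1·5^5. Digit sequence: (4, 3, 1, 3, 2, 1).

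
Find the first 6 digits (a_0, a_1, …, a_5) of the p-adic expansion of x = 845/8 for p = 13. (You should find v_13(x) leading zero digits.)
(a_0, …, a_5) = (0, 0, 12, 4, 11, 4)

v_13(845/8) = 2, so a_0 = ... = a_1 = 0. Factor out: x = 13^2 · u with u = 5/8 a unit in ℤ_13. Expand u iteratively via a_{v+i} = u_i mod 13, u_{i+1} = (u_i − a_{v+i})/13:
  u_0 = 5/8;  a_2 = 12;  u_1 = (u_0 − 12)/13 = -7/8
  u_1 = -7/8;  a_3 = 4;  u_2 = (u_1 − 4)/13 = -3/8
  u_2 = -3/8;  a_4 = 11;  u_3 = (u_2 − 11)/13 = -7/8
  u_3 = -7/8;  a_5 = 4;  u_4 = (u_3 − 4)/13 = -3/8
Digits: (0, 0, 12, 4, 11, 4).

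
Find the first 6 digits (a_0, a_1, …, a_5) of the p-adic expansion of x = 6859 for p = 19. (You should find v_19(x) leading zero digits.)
(a_0, …, a_5) = (0, 0, 0, 1, 0, 0)

v_19(6859) = 3, so a_0 = ... = a_2 = 0. Factor out: x = 19^3 · u with u = 1 a unit in ℤ_19. Expand u iteratively via a_{v+i} = u_i mod 19, u_{i+1} = (u_i − a_{v+i})/19:
  u_0 = 1;  a_3 = 1;  u_1 = (u_0 − 1)/19 = 0
  u_1 = 0;  a_4 = 0;  u_2 = (u_1 − 0)/19 = 0
  u_2 = 0;  a_5 = 0;  u_3 = (u_2 − 0)/19 = 0
Digits: (0, 0, 0, 1, 0, 0).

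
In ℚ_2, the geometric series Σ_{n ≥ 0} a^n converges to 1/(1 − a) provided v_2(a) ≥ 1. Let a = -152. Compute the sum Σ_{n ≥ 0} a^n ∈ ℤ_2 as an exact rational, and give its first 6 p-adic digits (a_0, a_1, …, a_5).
Σ a^n = 1/(1 − a) = 1/153;  first 6 digits = (1, 0, 0, 1, 0, 1)

v_2(a) = 3 ≥ 1, so the series converges in ℤ_2 to 1/(1 − a) = 1/(1 − (-152)) = 1/153. Expand this rational in ℤ_2: compute digits iteratively via d_i = x_i mod 2, x_{i+1} = (x_i − d_i)/2. The first 6 digits are (1, 0, 0, 1, 0, 1).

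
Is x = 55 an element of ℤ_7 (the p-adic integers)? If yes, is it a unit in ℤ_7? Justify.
x ∈ ℤ_7^× (unit); v_7(x) = 0

ℤ_7 = {x ∈ ℚ_7 : v_7(x) ≥ 0} and ℤ_7^× = {x ∈ ℤ_7 : v_7(x) = 0}. Here v_7(55) = v_7(num) − v_7(den) = 0; compare against these criteria.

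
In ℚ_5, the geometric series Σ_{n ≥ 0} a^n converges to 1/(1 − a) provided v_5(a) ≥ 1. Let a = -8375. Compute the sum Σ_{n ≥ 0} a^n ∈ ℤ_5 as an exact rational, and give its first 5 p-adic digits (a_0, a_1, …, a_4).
Σ a^n = 1/(1 − a) = 1/8376;  first 5 digits = (1, 0, 0, 3, 1)

v_5(a) = 3 ≥ 1, so the series converges in ℤ_5 to 1/(1 − a) = 1/(1 − (-8375)) = 1/8376. Expand this rational in ℤ_5: compute digits iteratively via d_i = x_i mod 5, x_{i+1} = (x_i − d_i)/5. The first 5 digits are (1, 0, 0, 3, 1).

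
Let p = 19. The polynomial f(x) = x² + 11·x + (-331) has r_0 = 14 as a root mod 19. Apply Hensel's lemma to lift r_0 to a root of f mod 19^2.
r_1 = 356 (mod 361)

Hensel: r_{i+1} = r_i − f(r_i)·(f′(r_i))^{-1} mod 19^{i+2}, f′(x) = 2x + 11. Iterate:
  r_0 = 14 (mod 19)
  r_1 = 356 (mod 361)
Final: r = 356 satisfies f(r) ≡ 0 mod 19^2.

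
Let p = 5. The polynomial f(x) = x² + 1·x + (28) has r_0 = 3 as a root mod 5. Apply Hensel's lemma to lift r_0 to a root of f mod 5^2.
r_1 = 8 (mod 25)

Hensel: r_{i+1} = r_i − f(r_i)·(f′(r_i))^{-1} mod 5^{i+2}, f′(x) = 2x + 1. Iterate:
  r_0 = 3 (mod 5)
  r_1 = 8 (mod 25)
Final: r = 8 satisfies f(r) ≡ 0 mod 5^2.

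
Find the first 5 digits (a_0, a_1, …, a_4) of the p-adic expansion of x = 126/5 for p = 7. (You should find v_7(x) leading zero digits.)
(a_0, …, a_4) = (0, 5, 4, 5, 2)

v_7(126/5) = 1, so a_0 = ... = a_0 = 0. Factor out: x = 7^1 · u with u = 18/5 a unit in ℤ_7. Expand u iteratively via a_{v+i} = u_i mod 7, u_{i+1} = (u_i − a_{v+i})/7:
  u_0 = 18/5;  a_1 = 5;  u_1 = (u_0 − 5)/7 = -1/5
  u_1 = -1/5;  a_2 = 4;  u_2 = (u_1 − 4)/7 = -3/5
  u_2 = -3/5;  a_3 = 5;  u_3 = (u_2 − 5)/7 = -4/5
  u_3 = -4/5;  a_4 = 2;  u_4 = (u_3 − 2)/7 = -2/5
Digits: (0, 5, 4, 5, 2).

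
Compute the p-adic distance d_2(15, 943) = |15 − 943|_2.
d_2(15, 943) = 1/32

Step 1 — x − y = 15 − 943 = -928. Step 2 — v_2(-928) = 5 (factor: -928 = −(2^5 · 29); the sign does not affect v_p). Step 3 — |x − y|_2 = 2^{-5} = 1/32.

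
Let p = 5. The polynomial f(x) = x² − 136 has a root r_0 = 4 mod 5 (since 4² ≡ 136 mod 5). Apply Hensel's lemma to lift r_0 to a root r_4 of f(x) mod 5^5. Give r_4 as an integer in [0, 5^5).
r_4 = 194 (mod 3125)

Hensel's recurrence: r_{i+1} = r_i − f(r_i)·(f′(r_i))^{-1} mod 5^{i+2}, with f′(x) = 2x. Iterate:
  r_0 = 4 (mod 5)
  r_1 = 19 (mod 25)
  r_2 = 69 (mod 125)
  r_3 = 194 (mod 625)
  r_4 = 194 (mod 3125)
Final: r_4 = 194, and one checks f(r_4) ≡ 0 mod 5^5.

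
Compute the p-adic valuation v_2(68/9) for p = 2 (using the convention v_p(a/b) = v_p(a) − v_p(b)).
v_2(68/9) = 2

Factor powers of 2 from the numerator and denominator of the reduced fraction: 68 = 2^2 · 17 and 9 = 2^0 · 9. Apply v_p(a/b) = v_p(a) − v_p(b): v_2(68/9) = 2 − 0 = 2.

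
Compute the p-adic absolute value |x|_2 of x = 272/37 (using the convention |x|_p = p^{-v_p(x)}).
|272/37|_2 = 1/16

Step 1 — compute v_2(x) by factoring powers of 2 out of the numerator and denominator: v_2(272/37) = 4. Step 2 — apply |x|_p = p^{-v_p(x)} = 2^{-4} = 1/16.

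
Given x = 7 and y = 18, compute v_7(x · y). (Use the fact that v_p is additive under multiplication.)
v_7(126) = 1

v_p(x) = 1 (factor: 7 = 7^1 · 1); v_p(y) = 0 (factor: 18 = 7^0 · 18). Additivity: v_p(xy) = v_p(x) + v_p(y) = 1 + 0 = 1. (Direct check: xy = 126 = 7^1 · (18).)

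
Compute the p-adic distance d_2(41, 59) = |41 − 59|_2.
d_2(41, 59) = 1/2

Step 1 — x − y = 41 − 59 = -18. Step 2 — v_2(-18) = 1 (factor: -18 = −(2^1 · 9); the sign does not affect v_p). Step 3 — |x − y|_2 = 2^{-1} = 1/2.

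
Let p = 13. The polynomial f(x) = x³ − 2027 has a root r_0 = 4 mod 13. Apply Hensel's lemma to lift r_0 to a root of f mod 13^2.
r_1 = 147 (mod 169)

Hensel: r_{i+1} = r_i − f(r_i)/f′(r_i) mod 13^{i+2}, where f′(x) = 3x². Iterate:
  r_0 = 4 (mod 13)
  r_1 = 147 (mod 169)
Final: r = 147 with f(r) ≡ 0 mod 13^2.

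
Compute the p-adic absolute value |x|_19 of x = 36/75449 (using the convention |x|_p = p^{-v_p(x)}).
|36/75449|_19 = 6859

Step 1 — compute v_19(x) by factoring powers of 19 out of the numerator and denominator: v_19(36/75449) = -3. Step 2 — apply |x|_p = p^{-v_p(x)} = 19^{3} = 6859.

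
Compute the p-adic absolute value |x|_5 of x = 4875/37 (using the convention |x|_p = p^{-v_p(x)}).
|4875/37|_5 = 1/125

Step 1 — compute v_5(x) by factoring powers of 5 out of the numerator and denominator: v_5(4875/37) = 3. Step 2 — apply |x|_p = p^{-v_p(x)} = 5^{-3} = 1/125.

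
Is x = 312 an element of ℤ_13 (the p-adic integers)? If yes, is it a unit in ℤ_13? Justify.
x ∈ ℤ_13 but not a unit; v_13(x) = 1 > 0

ℤ_13 = {x ∈ ℚ_13 : v_13(x) ≥ 0} and ℤ_13^× = {x ∈ ℤ_13 : v_13(x) = 0}. Here v_13(312) = v_13(num) − v_13(den) = 1; compare against these criteria.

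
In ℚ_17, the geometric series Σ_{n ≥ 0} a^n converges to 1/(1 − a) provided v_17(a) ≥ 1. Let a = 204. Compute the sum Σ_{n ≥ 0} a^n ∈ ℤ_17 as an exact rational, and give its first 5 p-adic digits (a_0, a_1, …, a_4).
Σ a^n = 1/(1 − a) = -1/203;  first 5 digits = (1, 12, 8, 2, 13)

v_17(a) = 1 ≥ 1, so the series converges in ℤ_17 to 1/(1 − a) = 1/(1 − 204) = -1/203. Expand this rational in ℤ_17: compute digits iteratively via d_i = x_i mod 17, x_{i+1} = (x_i − d_i)/17. The first 5 digits are (1, 12, 8, 2, 13).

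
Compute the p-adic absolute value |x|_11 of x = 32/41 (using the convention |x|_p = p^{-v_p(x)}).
|32/41|_11 = 1

Step 1 — compute v_11(x) by factoring powers of 11 out of the numerator and denominator: v_11(32/41) = 0. Step 2 — apply |x|_p = p^{-v_p(x)} = 11^{0} = 1.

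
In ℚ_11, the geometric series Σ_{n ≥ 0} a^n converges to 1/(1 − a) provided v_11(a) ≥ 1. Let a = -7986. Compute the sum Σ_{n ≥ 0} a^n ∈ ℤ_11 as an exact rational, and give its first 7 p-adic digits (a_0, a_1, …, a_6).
Σ a^n = 1/(1 − a) = 1/7987;  first 7 digits = (1, 0, 0, 5, 10, 10, 2)

v_11(a) = 3 ≥ 1, so the series converges in ℤ_11 to 1/(1 − a) = 1/(1 − (-7986)) = 1/7987. Expand this rational in ℤ_11: compute digits iteratively via d_i = x_i mod 11, x_{i+1} = (x_i − d_i)/11. The first 7 digits are (1, 0, 0, 5, 10, 10, 2).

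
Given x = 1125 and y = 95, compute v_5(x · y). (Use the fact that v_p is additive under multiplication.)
v_5(106875) = 4

v_p(x) = 3 (factor: 1125 = 5^3 · 9); v_p(y) = 1 (factor: 95 = 5^1 · 19). Additivity: v_p(xy) = v_p(x) + v_p(y) = 3 + 1 = 4. (Direct check: xy = 106875 = 5^4 · (171).)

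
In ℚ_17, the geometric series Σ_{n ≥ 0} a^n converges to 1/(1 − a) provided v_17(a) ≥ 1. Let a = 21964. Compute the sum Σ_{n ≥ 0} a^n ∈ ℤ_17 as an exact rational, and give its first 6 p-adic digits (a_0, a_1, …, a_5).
Σ a^n = 1/(1 − a) = -1/21963;  first 6 digits = (1, 0, 8, 4, 13, 16)

v_17(a) = 2 ≥ 1, so the series converges in ℤ_17 to 1/(1 − a) = 1/(1 − 21964) = -1/21963. Expand this rational in ℤ_17: compute digits iteratively via d_i = x_i mod 17, x_{i+1} = (x_i − d_i)/17. The first 6 digits are (1, 0, 8, 4, 13, 16).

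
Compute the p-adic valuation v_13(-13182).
v_13(-13182) = 3

v_13(n) is the largest exponent k such that 13^k divides n. Factor out: -13182 = -13^3 · 6. (Sign doesn't affect v_p.) So v_13(-13182) = 3.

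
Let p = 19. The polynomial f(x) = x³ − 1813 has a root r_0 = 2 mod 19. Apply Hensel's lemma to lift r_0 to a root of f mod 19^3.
r_2 = 724 (mod 6859)

Hensel: r_{i+1} = r_i − f(r_i)/f′(r_i) mod 19^{i+2}, where f′(x) = 3x². Iterate:
  r_0 = 2 (mod 19)
  r_1 = 2 (mod 361)
  r_2 = 724 (mod 6859)
Final: r = 724 with f(r) ≡ 0 mod 19^3.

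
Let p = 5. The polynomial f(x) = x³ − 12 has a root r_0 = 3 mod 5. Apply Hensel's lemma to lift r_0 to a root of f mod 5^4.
r_3 = 383 (mod 625)

Hensel: r_{i+1} = r_i − f(r_i)/f′(r_i) mod 5^{i+2}, where f′(x) = 3x². Iterate:
  r_0 = 3 (mod 5)
  r_1 = 8 (mod 25)
  r_2 = 8 (mod 125)
  r_3 = 383 (mod 625)
Final: r = 383 with f(r) ≡ 0 mod 5^4.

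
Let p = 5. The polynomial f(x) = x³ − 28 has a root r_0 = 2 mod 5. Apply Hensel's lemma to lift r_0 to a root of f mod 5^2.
r_1 = 12 (mod 25)

Hensel: r_{i+1} = r_i − f(r_i)/f′(r_i) mod 5^{i+2}, where f′(x) = 3x². Iterate:
  r_0 = 2 (mod 5)
  r_1 = 12 (mod 25)
Final: r = 12 with f(r) ≡ 0 mod 5^2.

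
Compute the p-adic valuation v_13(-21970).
v_13(-21970) = 3

v_13(n) is the largest exponent k such that 13^k divides n. Factor out: -21970 = -13^3 · 10. (Sign doesn't affect v_p.) So v_13(-21970) = 3.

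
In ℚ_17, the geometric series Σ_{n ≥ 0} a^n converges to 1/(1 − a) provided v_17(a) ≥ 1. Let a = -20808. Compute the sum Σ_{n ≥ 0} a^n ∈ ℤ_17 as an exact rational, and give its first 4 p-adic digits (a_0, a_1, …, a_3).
Σ a^n = 1/(1 − a) = 1/20809;  first 4 digits = (1, 0, 13, 12)

v_17(a) = 2 ≥ 1, so the series converges in ℤ_17 to 1/(1 − a) = 1/(1 − (-20808)) = 1/20809. Expand this rational in ℤ_17: compute digits iteratively via d_i = x_i mod 17, x_{i+1} = (x_i − d_i)/17. The first 4 digits are (1, 0, 13, 12).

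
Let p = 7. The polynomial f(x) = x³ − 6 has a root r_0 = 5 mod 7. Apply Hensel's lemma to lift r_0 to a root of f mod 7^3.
r_2 = 138 (mod 343)

Hensel: r_{i+1} = r_i − f(r_i)/f′(r_i) mod 7^{i+2}, where f′(x) = 3x². Iterate:
  r_0 = 5 (mod 7)
  r_1 = 40 (mod 49)
  r_2 = 138 (mod 343)
Final: r = 138 with f(r) ≡ 0 mod 7^3.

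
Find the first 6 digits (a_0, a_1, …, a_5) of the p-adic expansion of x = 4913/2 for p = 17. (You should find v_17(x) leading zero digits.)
(a_0, …, a_5) = (0, 0, 0, 9, 8, 8)

v_17(4913/2) = 3, so a_0 = ... = a_2 = 0. Factor out: x = 17^3 · u with u = 1/2 a unit in ℤ_17. Expand u iteratively via a_{v+i} = u_i mod 17, u_{i+1} = (u_i − a_{v+i})/17:
  u_0 = 1/2;  a_3 = 9;  u_1 = (u_0 − 9)/17 = -1/2
  u_1 = -1/2;  a_4 = 8;  u_2 = (u_1 − 8)/17 = -1/2
  u_2 = -1/2;  a_5 = 8;  u_3 = (u_2 − 8)/17 = -1/2
Digits: (0, 0, 0, 9, 8, 8).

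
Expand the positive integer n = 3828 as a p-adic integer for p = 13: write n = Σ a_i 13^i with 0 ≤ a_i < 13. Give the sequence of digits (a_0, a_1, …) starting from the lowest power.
(a_0, a_1, …) = (6, 8, 9, 1)

Repeated division by 13 gives the digits low-to-high: 3828 = 6 + 8·13^1 + 9·13^2 + 1·13^3. Digit sequence: (6, 8, 9, 1).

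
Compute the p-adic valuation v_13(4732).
v_13(4732) = 2

v_13(n) is the largest exponent k such that 13^k divides n. Factor out: 4732 = 13^2 · 28. (Sign doesn't affect v_p.) So v_13(4732) = 2.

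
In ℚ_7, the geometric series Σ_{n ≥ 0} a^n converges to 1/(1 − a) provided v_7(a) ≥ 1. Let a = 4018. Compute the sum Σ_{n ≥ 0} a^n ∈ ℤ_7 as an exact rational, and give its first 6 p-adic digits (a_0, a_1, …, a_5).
Σ a^n = 1/(1 − a) = -1/4017;  first 6 digits = (1, 0, 5, 4, 5, 1)

v_7(a) = 2 ≥ 1, so the series converges in ℤ_7 to 1/(1 − a) = 1/(1 − 4018) = -1/4017. Expand this rational in ℤ_7: compute digits iteratively via d_i = x_i mod 7, x_{i+1} = (x_i − d_i)/7. The first 6 digits are (1, 0, 5, 4, 5, 1).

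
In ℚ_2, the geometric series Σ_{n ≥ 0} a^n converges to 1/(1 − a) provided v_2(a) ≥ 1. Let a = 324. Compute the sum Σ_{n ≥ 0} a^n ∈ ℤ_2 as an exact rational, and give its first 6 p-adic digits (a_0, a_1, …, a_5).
Σ a^n = 1/(1 − a) = -1/323;  first 6 digits = (1, 0, 1, 0, 1, 0)

v_2(a) = 2 ≥ 1, so the series converges in ℤ_2 to 1/(1 − a) = 1/(1 − 324) = -1/323. Expand this rational in ℤ_2: compute digits iteratively via d_i = x_i mod 2, x_{i+1} = (x_i − d_i)/2. The first 6 digits are (1, 0, 1, 0, 1, 0).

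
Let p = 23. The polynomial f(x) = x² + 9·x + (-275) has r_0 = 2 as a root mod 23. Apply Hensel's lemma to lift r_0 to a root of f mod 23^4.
r_3 = 133126 (mod 279841)

Hensel: r_{i+1} = r_i − f(r_i)·(f′(r_i))^{-1} mod 23^{i+2}, f′(x) = 2x + 9. Iterate:
  r_0 = 2 (mod 23)
  r_1 = 347 (mod 529)
  r_2 = 11456 (mod 12167)
  r_3 = 133126 (mod 279841)
Final: r = 133126 satisfies f(r) ≡ 0 mod 23^4.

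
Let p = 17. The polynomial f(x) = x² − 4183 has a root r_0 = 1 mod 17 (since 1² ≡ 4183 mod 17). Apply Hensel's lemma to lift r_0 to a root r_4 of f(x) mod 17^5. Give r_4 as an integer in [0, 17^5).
r_4 = 771121 (mod 1419857)

Hensel's recurrence: r_{i+1} = r_i − f(r_i)·(f′(r_i))^{-1} mod 17^{i+2}, with f′(x) = 2x. Iterate:
  r_0 = 1 (mod 17)
  r_1 = 69 (mod 289)
  r_2 = 4693 (mod 4913)
  r_3 = 19432 (mod 83521)
  r_4 = 771121 (mod 1419857)
Final: r_4 = 771121, and one checks f(r_4) ≡ 0 mod 17^5.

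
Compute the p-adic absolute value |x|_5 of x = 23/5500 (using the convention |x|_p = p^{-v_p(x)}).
|23/5500|_5 = 125

Step 1 — compute v_5(x) by factoring powers of 5 out of the numerator and denominator: v_5(23/5500) = -3. Step 2 — apply |x|_p = p^{-v_p(x)} = 5^{3} = 125.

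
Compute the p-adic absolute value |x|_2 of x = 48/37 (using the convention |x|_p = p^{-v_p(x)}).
|48/37|_2 = 1/16

Step 1 — compute v_2(x) by factoring powers of 2 out of the numerator and denominator: v_2(48/37) = 4. Step 2 — apply |x|_p = p^{-v_p(x)} = 2^{-4} = 1/16.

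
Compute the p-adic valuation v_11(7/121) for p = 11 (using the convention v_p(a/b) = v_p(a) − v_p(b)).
v_11(7/121) = -2

Factor powers of 11 from the numerator and denominator of the reduced fraction: 7 = 11^0 · 7 and 121 = 11^2 · 1. Apply v_p(a/b) = v_p(a) − v_p(b): v_11(7/121) = 0 − 2 = -2.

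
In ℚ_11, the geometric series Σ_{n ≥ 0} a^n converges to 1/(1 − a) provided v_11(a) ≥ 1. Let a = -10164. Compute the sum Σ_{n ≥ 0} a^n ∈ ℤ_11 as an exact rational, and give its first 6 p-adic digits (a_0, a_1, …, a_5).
Σ a^n = 1/(1 − a) = 1/10165;  first 6 digits = (1, 0, 4, 3, 4, 3)

v_11(a) = 2 ≥ 1, so the series converges in ℤ_11 to 1/(1 − a) = 1/(1 − (-10164)) = 1/10165. Expand this rational in ℤ_11: compute digits iteratively via d_i = x_i mod 11, x_{i+1} = (x_i − d_i)/11. The first 6 digits are (1, 0, 4, 3, 4, 3).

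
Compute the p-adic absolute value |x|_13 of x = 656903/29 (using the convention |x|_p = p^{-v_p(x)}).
|656903/29|_13 = 1/28561

Step 1 — compute v_13(x) by factoring powers of 13 out of the numerator and denominator: v_13(656903/29) = 4. Step 2 — apply |x|_p = p^{-v_p(x)} = 13^{-4} = 1/28561.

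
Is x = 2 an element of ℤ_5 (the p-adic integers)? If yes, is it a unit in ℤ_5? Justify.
x ∈ ℤ_5^× (unit); v_5(x) = 0

ℤ_5 = {x ∈ ℚ_5 : v_5(x) ≥ 0} and ℤ_5^× = {x ∈ ℤ_5 : v_5(x) = 0}. Here v_5(2) = v_5(num) − v_5(den) = 0; compare against these criteria.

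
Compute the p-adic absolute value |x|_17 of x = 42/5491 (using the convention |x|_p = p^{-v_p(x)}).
|42/5491|_17 = 289

Step 1 — compute v_17(x) by factoring powers of 17 out of the numerator and denominator: v_17(42/5491) = -2. Step 2 — apply |x|_p = p^{-v_p(x)} = 17^{2} = 289.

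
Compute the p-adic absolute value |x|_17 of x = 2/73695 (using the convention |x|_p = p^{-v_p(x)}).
|2/73695|_17 = 4913

Step 1 — compute v_17(x) by factoring powers of 17 out of the numerator and denominator: v_17(2/73695) = -3. Step 2 — apply |x|_p = p^{-v_p(x)} = 17^{3} = 4913.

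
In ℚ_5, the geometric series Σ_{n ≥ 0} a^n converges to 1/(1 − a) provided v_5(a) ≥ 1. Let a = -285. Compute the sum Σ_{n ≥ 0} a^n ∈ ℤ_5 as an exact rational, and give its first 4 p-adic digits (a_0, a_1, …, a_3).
Σ a^n = 1/(1 − a) = 1/286;  first 4 digits = (1, 3, 2, 4)

v_5(a) = 1 ≥ 1, so the series converges in ℤ_5 to 1/(1 − a) = 1/(1 − (-285)) = 1/286. Expand this rational in ℤ_5: compute digits iteratively via d_i = x_i mod 5, x_{i+1} = (x_i − d_i)/5. The first 4 digits are (1, 3, 2, 4).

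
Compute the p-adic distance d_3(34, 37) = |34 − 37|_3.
d_3(34, 37) = 1/3

Step 1 — x − y = 34 − 37 = -3. Step 2 — v_3(-3) = 1 (factor: -3 = −(3^1 · 1); the sign does not affect v_p). Step 3 — |x − y|_3 = 3^{-1} = 1/3.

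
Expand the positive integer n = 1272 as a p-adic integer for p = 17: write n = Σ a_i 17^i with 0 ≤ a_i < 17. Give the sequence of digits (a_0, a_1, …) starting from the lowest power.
(a_0, a_1, …) = (14, 6, 4)

Repeated division by 17 gives the digits low-to-high: 1272 = 14 + 6·17^1 + 4·17^2. Digit sequence: (14, 6, 4).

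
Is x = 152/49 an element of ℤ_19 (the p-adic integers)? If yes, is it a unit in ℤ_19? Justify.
x ∈ ℤ_19 but not a unit; v_19(x) = 1 > 0

ℤ_19 = {x ∈ ℚ_19 : v_19(x) ≥ 0} and ℤ_19^× = {x ∈ ℤ_19 : v_19(x) = 0}. Here v_19(152/49) = v_19(num) − v_19(den) = 1; compare against these criteria.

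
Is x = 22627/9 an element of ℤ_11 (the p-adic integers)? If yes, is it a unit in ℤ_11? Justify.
x ∈ ℤ_11 but not a unit; v_11(x) = 3 > 0

ℤ_11 = {x ∈ ℚ_11 : v_11(x) ≥ 0} and ℤ_11^× = {x ∈ ℤ_11 : v_11(x) = 0}. Here v_11(22627/9) = v_11(num) − v_11(den) = 3; compare against these criteria.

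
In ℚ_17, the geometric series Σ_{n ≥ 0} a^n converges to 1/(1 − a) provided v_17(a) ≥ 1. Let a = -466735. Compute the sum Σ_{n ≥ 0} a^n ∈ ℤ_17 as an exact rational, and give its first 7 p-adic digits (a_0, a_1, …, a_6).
Σ a^n = 1/(1 − a) = 1/466736;  first 7 digits = (1, 0, 0, 7, 11, 16, 14)

v_17(a) = 3 ≥ 1, so the series converges in ℤ_17 to 1/(1 − a) = 1/(1 − (-466735)) = 1/466736. Expand this rational in ℤ_17: compute digits iteratively via d_i = x_i mod 17, x_{i+1} = (x_i − d_i)/17. The first 7 digits are (1, 0, 0, 7, 11, 16, 14).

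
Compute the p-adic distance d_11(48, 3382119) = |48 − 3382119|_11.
d_11(48, 3382119) = 1/161051

Step 1 — x − y = 48 − 3382119 = -3382071. Step 2 — v_11(-3382071) = 5 (factor: -3382071 = −(11^5 · 21); the sign does not affect v_p). Step 3 — |x − y|_11 = 11^{-5} = 1/161051.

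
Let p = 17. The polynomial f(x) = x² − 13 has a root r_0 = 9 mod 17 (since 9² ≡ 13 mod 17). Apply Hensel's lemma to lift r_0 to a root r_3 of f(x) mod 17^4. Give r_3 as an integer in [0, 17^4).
r_3 = 1386 (mod 83521)

Hensel's recurrence: r_{i+1} = r_i − f(r_i)·(f′(r_i))^{-1} mod 17^{i+2}, with f′(x) = 2x. Iterate:
  r_0 = 9 (mod 17)
  r_1 = 230 (mod 289)
  r_2 = 1386 (mod 4913)
  r_3 = 1386 (mod 83521)
Final: r_3 = 1386, and one checks f(r_3) ≡ 0 mod 17^4.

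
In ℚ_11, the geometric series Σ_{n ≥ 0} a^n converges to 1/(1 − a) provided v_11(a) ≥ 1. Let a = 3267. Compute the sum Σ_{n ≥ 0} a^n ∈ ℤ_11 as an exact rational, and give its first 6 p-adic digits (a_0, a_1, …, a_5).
Σ a^n = 1/(1 − a) = -1/3266;  first 6 digits = (1, 0, 5, 2, 3, 0)

v_11(a) = 2 ≥ 1, so the series converges in ℤ_11 to 1/(1 − a) = 1/(1 − 3267) = -1/3266. Expand this rational in ℤ_11: compute digits iteratively via d_i = x_i mod 11, x_{i+1} = (x_i − d_i)/11. The first 6 digits are (1, 0, 5, 2, 3, 0).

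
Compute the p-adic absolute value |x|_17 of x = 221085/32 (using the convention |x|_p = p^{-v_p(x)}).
|221085/32|_17 = 1/4913

Step 1 — compute v_17(x) by factoring powers of 17 out of the numerator and denominator: v_17(221085/32) = 3. Step 2 — apply |x|_p = p^{-v_p(x)} = 17^{-3} = 1/4913.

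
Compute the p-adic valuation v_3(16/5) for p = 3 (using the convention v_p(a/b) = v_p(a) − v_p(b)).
v_3(16/5) = 0

Factor powers of 3 from the numerator and denominator of the reduced fraction: 16 = 3^0 · 16 and 5 = 3^0 · 5. Apply v_p(a/b) = v_p(a) − v_p(b): v_3(16/5) = 0 − 0 = 0.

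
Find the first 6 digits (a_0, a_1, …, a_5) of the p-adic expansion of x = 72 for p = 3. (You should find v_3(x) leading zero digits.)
(a_0, …, a_5) = (0, 0, 2, 2, 0, 0)

v_3(72) = 2, so a_0 = ... = a_1 = 0. Factor out: x = 3^2 · u with u = 8 a unit in ℤ_3. Expand u iteratively via a_{v+i} = u_i mod 3, u_{i+1} = (u_i − a_{v+i})/3:
  u_0 = 8;  a_2 = 2;  u_1 = (u_0 − 2)/3 = 2
  u_1 = 2;  a_3 = 2;  u_2 = (u_1 − 2)/3 = 0
  u_2 = 0;  a_4 = 0;  u_3 = (u_2 − 0)/3 = 0
  u_3 = 0;  a_5 = 0;  u_4 = (u_3 − 0)/3 = 0
Digits: (0, 0, 2, 2, 0, 0).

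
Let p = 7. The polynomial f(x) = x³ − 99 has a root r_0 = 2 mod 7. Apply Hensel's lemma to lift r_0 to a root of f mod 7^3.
r_2 = 275 (mod 343)

Hensel: r_{i+1} = r_i − f(r_i)/f′(r_i) mod 7^{i+2}, where f′(x) = 3x². Iterate:
  r_0 = 2 (mod 7)
  r_1 = 30 (mod 49)
  r_2 = 275 (mod 343)
Final: r = 275 with f(r) ≡ 0 mod 7^3.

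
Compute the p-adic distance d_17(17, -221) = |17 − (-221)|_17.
d_17(17, -221) = 1/17

Step 1 — x − y = 17 − (-221) = 238. Step 2 — v_17(238) = 1 (factor: 238 = (17^1 · 14); the sign does not affect v_p). Step 3 — |x − y|_17 = 17^{-1} = 1/17.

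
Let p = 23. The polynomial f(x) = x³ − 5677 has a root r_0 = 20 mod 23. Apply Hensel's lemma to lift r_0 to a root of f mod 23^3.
r_2 = 12003 (mod 12167)

Hensel: r_{i+1} = r_i − f(r_i)/f′(r_i) mod 23^{i+2}, where f′(x) = 3x². Iterate:
  r_0 = 20 (mod 23)
  r_1 = 365 (mod 529)
  r_2 = 12003 (mod 12167)
Final: r = 12003 with f(r) ≡ 0 mod 23^3.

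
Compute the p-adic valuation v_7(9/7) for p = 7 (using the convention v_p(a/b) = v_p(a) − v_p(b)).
v_7(9/7) = -1

Factor powers of 7 from the numerator and denominator of the reduced fraction: 9 = 7^0 · 9 and 7 = 7^1 · 1. Apply v_p(a/b) = v_p(a) − v_p(b): v_7(9/7) = 0 − 1 = -1.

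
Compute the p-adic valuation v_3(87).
v_3(87) = 1

v_3(n) is the largest exponent k such that 3^k divides n. Factor out: 87 = 3^1 · 29. (Sign doesn't affect v_p.) So v_3(87) = 1.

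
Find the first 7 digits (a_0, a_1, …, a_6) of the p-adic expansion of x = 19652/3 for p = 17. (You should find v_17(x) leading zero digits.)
(a_0, …, a_6) = (0, 0, 0, 7, 11, 5, 11)

v_17(19652/3) = 3, so a_0 = ... = a_2 = 0. Factor out: x = 17^3 · u with u = 4/3 a unit in ℤ_17. Expand u iteratively via a_{v+i} = u_i mod 17, u_{i+1} = (u_i − a_{v+i})/17:
  u_0 = 4/3;  a_3 = 7;  u_1 = (u_0 − 7)/17 = -1/3
  u_1 = -1/3;  a_4 = 11;  u_2 = (u_1 − 11)/17 = -2/3
  u_2 = -2/3;  a_5 = 5;  u_3 = (u_2 − 5)/17 = -1/3
  u_3 = -1/3;  a_6 = 11;  u_4 = (u_3 − 11)/17 = -2/3
Digits: (0, 0, 0, 7, 11, 5, 11).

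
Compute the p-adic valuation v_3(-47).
v_3(-47) = 0

v_3(n) is the largest exponent k such that 3^k divides n. Factor out: -47 = -3^0 · 47. (Sign doesn't affect v_p.) So v_3(-47) = 0.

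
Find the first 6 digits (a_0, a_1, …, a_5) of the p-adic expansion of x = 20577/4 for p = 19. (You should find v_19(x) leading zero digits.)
(a_0, …, a_5) = (0, 0, 0, 15, 4, 14)

v_19(20577/4) = 3, so a_0 = ... = a_2 = 0. Factor out: x = 19^3 · u with u = 3/4 a unit in ℤ_19. Expand u iteratively via a_{v+i} = u_i mod 19, u_{i+1} = (u_i − a_{v+i})/19:
  u_0 = 3/4;  a_3 = 15;  u_1 = (u_0 − 15)/19 = -3/4
  u_1 = -3/4;  a_4 = 4;  u_2 = (u_1 − 4)/19 = -1/4
  u_2 = -1/4;  a_5 = 14;  u_3 = (u_2 − 14)/19 = -3/4
Digits: (0, 0, 0, 15, 4, 14).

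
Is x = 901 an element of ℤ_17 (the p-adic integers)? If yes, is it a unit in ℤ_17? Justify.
x ∈ ℤ_17 but not a unit; v_17(x) = 1 > 0

ℤ_17 = {x ∈ ℚ_17 : v_17(x) ≥ 0} and ℤ_17^× = {x ∈ ℤ_17 : v_17(x) = 0}. Here v_17(901) = v_17(num) − v_17(den) = 1; compare against these criteria.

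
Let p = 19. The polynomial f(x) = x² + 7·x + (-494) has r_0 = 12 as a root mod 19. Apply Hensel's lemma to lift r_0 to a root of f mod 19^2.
r_1 = 335 (mod 361)

Hensel: r_{i+1} = r_i − f(r_i)·(f′(r_i))^{-1} mod 19^{i+2}, f′(x) = 2x + 7. Iterate:
  r_0 = 12 (mod 19)
  r_1 = 335 (mod 361)
Final: r = 335 satisfies f(r) ≡ 0 mod 19^2.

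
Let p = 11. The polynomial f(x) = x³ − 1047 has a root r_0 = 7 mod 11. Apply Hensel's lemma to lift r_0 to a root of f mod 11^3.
r_2 = 304 (mod 1331)

Hensel: r_{i+1} = r_i − f(r_i)/f′(r_i) mod 11^{i+2}, where f′(x) = 3x². Iterate:
  r_0 = 7 (mod 11)
  r_1 = 62 (mod 121)
  r_2 = 304 (mod 1331)
Final: r = 304 with f(r) ≡ 0 mod 11^3.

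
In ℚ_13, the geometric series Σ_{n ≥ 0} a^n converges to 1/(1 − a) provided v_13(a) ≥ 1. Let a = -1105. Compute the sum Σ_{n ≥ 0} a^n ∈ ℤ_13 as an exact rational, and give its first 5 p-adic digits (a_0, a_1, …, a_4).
Σ a^n = 1/(1 − a) = 1/1106;  first 5 digits = (1, 6, 3, 4, 1)

v_13(a) = 1 ≥ 1, so the series converges in ℤ_13 to 1/(1 − a) = 1/(1 − (-1105)) = 1/1106. Expand this rational in ℤ_13: compute digits iteratively via d_i = x_i mod 13, x_{i+1} = (x_i − d_i)/13. The first 5 digits are (1, 6, 3, 4, 1).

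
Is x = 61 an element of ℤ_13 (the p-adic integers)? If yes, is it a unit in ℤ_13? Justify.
x ∈ ℤ_13^× (unit); v_13(x) = 0

ℤ_13 = {x ∈ ℚ_13 : v_13(x) ≥ 0} and ℤ_13^× = {x ∈ ℤ_13 : v_13(x) = 0}. Here v_13(61) = v_13(num) − v_13(den) = 0; compare against these criteria.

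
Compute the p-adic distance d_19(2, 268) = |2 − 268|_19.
d_19(2, 268) = 1/19

Step 1 — x − y = 2 − 268 = -266. Step 2 — v_19(-266) = 1 (factor: -266 = −(19^1 · 14); the sign does not affect v_p). Step 3 — |x − y|_19 = 19^{-1} = 1/19.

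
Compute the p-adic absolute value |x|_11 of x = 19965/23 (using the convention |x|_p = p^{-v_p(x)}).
|19965/23|_11 = 1/1331

Step 1 — compute v_11(x) by factoring powers of 11 out of the numerator and denominator: v_11(19965/23) = 3. Step 2 — apply |x|_p = p^{-v_p(x)} = 11^{-3} = 1/1331.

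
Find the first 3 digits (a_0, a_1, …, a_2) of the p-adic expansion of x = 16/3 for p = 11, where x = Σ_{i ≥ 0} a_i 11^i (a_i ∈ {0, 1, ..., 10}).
(a_0, …, a_2) = (9, 7, 3)

v_11(16/3) = 0 (numerator and denominator both coprime to 11), so x ∈ ℤ_11^×. Compute digits iteratively via a_i = x_i mod 11, x_{i+1} = (x_i − a_i)/11, with x_0 = x:
  x_0 = 16/3;  a_0 = 9;  x_1 = (x_0 − 9)/11 = -1/3
  x_1 = -1/3;  a_1 = 7;  x_2 = (x_1 − 7)/11 = -2/3
  x_2 = -2/3;  a_2 = 3;  x_3 = (x_2 − 3)/11 = -1/3
Digits: (9, 7, 3).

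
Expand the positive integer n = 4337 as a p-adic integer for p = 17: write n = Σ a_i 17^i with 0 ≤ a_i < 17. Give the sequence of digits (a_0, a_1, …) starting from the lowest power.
(a_0, a_1, …) = (2, 0, 15)

Repeated division by 17 gives the digits low-to-high: 4337 = 2 + 15·17^2. Digit sequence: (2, 0, 15).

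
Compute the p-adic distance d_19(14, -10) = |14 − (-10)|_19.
d_19(14, -10) = 1

Step 1 — x − y = 14 − (-10) = 24. Step 2 — v_19(24) = 0 (factor: 24 = (19^0 · 24); the sign does not affect v_p). Step 3 — |x − y|_19 = 19^{0} = 1.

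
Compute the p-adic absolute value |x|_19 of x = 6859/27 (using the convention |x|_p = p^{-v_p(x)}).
|6859/27|_19 = 1/6859

Step 1 — compute v_19(x) by factoring powers of 19 out of the numerator and denominator: v_19(6859/27) = 3. Step 2 — apply |x|_p = p^{-v_p(x)} = 19^{-3} = 1/6859.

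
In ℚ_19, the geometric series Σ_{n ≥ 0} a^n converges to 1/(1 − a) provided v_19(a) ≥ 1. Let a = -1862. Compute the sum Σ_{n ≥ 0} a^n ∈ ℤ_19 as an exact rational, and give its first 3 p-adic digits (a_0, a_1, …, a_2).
Σ a^n = 1/(1 − a) = 1/1863;  first 3 digits = (1, 16, 3)

v_19(a) = 1 ≥ 1, so the series converges in ℤ_19 to 1/(1 − a) = 1/(1 − (-1862)) = 1/1863. Expand this rational in ℤ_19: compute digits iteratively via d_i = x_i mod 19, x_{i+1} = (x_i − d_i)/19. The first 3 digits are (1, 16, 3).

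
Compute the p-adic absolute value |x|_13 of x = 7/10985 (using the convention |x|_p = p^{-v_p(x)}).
|7/10985|_13 = 2197

Step 1 — compute v_13(x) by factoring powers of 13 out of the numerator and denominator: v_13(7/10985) = -3. Step 2 — apply |x|_p = p^{-v_p(x)} = 13^{3} = 2197.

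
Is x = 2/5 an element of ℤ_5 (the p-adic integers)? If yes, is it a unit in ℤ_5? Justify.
x ∉ ℤ_5 (v_5(x) = -1 < 0)

ℤ_5 = {x ∈ ℚ_5 : v_5(x) ≥ 0} and ℤ_5^× = {x ∈ ℤ_5 : v_5(x) = 0}. Here v_5(2/5) = v_5(num) − v_5(den) = -1; compare against these criteria.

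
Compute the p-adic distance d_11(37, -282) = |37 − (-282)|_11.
d_11(37, -282) = 1/11

Step 1 — x − y = 37 − (-282) = 319. Step 2 — v_11(319) = 1 (factor: 319 = (11^1 · 29); the sign does not affect v_p). Step 3 — |x − y|_11 = 11^{-1} = 1/11.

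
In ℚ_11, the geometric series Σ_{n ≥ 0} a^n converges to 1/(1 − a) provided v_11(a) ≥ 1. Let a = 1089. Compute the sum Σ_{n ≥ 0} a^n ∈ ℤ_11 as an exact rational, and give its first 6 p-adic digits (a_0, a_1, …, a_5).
Σ a^n = 1/(1 − a) = -1/1088;  first 6 digits = (1, 0, 9, 0, 4, 7)

v_11(a) = 2 ≥ 1, so the series converges in ℤ_11 to 1/(1 − a) = 1/(1 − 1089) = -1/1088. Expand this rational in ℤ_11: compute digits iteratively via d_i = x_i mod 11, x_{i+1} = (x_i − d_i)/11. The first 6 digits are (1, 0, 9, 0, 4, 7).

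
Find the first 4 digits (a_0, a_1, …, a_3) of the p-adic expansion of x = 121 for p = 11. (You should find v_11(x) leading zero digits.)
(a_0, …, a_3) = (0, 0, 1, 0)

v_11(121) = 2, so a_0 = ... = a_1 = 0. Factor out: x = 11^2 · u with u = 1 a unit in ℤ_11. Expand u iteratively via a_{v+i} = u_i mod 11, u_{i+1} = (u_i − a_{v+i})/11:
  u_0 = 1;  a_2 = 1;  u_1 = (u_0 − 1)/11 = 0
  u_1 = 0;  a_3 = 0;  u_2 = (u_1 − 0)/11 = 0
Digits: (0, 0, 1, 0).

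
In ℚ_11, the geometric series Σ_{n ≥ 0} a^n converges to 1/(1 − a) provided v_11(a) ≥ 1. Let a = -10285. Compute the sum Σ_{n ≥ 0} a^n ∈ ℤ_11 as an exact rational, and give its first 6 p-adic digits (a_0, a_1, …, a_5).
Σ a^n = 1/(1 − a) = 1/10286;  first 6 digits = (1, 0, 3, 3, 8, 7)

v_11(a) = 2 ≥ 1, so the series converges in ℤ_11 to 1/(1 − a) = 1/(1 − (-10285)) = 1/10286. Expand this rational in ℤ_11: compute digits iteratively via d_i = x_i mod 11, x_{i+1} = (x_i − d_i)/11. The first 6 digits are (1, 0, 3, 3, 8, 7).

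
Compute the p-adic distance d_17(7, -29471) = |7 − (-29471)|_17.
d_17(7, -29471) = 1/4913

Step 1 — x − y = 7 − (-29471) = 29478. Step 2 — v_17(29478) = 3 (factor: 29478 = (17^3 · 6); the sign does not affect v_p). Step 3 — |x − y|_17 = 17^{-3} = 1/4913.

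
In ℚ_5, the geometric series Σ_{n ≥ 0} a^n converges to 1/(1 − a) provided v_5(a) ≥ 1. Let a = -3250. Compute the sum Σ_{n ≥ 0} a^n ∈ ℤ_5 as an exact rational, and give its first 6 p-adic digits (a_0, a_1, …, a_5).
Σ a^n = 1/(1 − a) = 1/3251;  first 6 digits = (1, 0, 0, 4, 4, 3)

v_5(a) = 3 ≥ 1, so the series converges in ℤ_5 to 1/(1 − a) = 1/(1 − (-3250)) = 1/3251. Expand this rational in ℤ_5: compute digits iteratively via d_i = x_i mod 5, x_{i+1} = (x_i − d_i)/5. The first 6 digits are (1, 0, 0, 4, 4, 3).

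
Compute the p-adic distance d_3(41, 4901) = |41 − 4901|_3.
d_3(41, 4901) = 1/243

Step 1 — x − y = 41 − 4901 = -4860. Step 2 — v_3(-4860) = 5 (factor: -4860 = −(3^5 · 20); the sign does not affect v_p). Step 3 — |x − y|_3 = 3^{-5} = 1/243.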